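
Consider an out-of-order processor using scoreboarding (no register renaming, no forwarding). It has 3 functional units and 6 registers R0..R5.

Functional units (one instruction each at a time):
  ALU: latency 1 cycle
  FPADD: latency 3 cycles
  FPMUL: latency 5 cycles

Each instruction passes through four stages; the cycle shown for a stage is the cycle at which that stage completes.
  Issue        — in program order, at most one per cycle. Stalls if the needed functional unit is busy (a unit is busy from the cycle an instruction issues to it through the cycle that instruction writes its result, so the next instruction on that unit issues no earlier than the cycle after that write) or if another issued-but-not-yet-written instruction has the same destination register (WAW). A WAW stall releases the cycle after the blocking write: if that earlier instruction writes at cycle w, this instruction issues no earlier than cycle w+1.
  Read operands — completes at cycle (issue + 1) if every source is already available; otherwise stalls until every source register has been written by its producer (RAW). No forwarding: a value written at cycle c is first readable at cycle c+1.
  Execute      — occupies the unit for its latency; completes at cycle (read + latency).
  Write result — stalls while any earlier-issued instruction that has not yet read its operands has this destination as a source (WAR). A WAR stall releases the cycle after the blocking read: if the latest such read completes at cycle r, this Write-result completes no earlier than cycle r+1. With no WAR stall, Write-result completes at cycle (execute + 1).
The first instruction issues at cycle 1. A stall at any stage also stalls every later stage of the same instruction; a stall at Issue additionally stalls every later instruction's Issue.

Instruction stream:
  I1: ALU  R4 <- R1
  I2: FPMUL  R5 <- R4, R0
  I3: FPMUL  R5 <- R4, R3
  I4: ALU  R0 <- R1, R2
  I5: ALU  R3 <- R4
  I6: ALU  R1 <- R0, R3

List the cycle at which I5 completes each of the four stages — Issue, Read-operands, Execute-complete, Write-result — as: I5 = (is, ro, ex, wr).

I5 = (17, 18, 19, 20)

c1: I1→ALU
c2: I1 RO; I2→FPMUL
c3: I1 EX
c4: I1 WR R4
c5: I2 RO
c10: I2 EX
c11: I2 WR R5
c12: I3→FPMUL
c13: I3 RO; I4→ALU
c14: I4 RO
c15: I4 EX
c16: I4 WR R0
c17: I5→ALU
c18: I3 EX; I5 RO
c19: I3 WR R5; I5 EX
c20: I5 WR R3
c21: I6→ALU
c22: I6 RO
c23: I6 EX
c24: I6 WR R1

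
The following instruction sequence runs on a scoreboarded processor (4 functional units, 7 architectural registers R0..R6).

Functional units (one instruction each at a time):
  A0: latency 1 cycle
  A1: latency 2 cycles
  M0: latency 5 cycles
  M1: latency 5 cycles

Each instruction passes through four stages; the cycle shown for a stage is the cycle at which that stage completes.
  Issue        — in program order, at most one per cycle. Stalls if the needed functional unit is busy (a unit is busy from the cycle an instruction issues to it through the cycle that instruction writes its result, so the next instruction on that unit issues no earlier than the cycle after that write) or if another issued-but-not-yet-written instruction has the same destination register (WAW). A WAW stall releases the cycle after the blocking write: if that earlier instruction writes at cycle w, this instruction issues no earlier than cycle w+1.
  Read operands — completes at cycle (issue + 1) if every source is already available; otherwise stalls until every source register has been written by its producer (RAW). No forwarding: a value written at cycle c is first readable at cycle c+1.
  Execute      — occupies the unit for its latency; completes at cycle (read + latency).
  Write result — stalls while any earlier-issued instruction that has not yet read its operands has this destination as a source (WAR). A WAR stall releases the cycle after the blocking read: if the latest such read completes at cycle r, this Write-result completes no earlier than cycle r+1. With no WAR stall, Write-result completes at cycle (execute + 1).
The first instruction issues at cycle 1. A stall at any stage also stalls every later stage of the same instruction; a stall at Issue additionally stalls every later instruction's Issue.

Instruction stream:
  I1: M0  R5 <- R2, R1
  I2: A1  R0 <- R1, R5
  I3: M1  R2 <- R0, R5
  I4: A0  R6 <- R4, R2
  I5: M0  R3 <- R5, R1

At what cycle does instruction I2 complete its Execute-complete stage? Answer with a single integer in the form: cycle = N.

cycle = 11

I1 -> (1, 2, 7, 8)
I2 -> (2, 9, 11, 12)  // RAW R5: wait I1 write@8
I3 -> (3, 13, 18, 19)  // RAW R0: wait I2 write@12
I4 -> (4, 20, 21, 22)  // RAW R2: wait I3 write@19
I5 -> (9, 10, 15, 16)  // struct: M0 busy until I1 writes@8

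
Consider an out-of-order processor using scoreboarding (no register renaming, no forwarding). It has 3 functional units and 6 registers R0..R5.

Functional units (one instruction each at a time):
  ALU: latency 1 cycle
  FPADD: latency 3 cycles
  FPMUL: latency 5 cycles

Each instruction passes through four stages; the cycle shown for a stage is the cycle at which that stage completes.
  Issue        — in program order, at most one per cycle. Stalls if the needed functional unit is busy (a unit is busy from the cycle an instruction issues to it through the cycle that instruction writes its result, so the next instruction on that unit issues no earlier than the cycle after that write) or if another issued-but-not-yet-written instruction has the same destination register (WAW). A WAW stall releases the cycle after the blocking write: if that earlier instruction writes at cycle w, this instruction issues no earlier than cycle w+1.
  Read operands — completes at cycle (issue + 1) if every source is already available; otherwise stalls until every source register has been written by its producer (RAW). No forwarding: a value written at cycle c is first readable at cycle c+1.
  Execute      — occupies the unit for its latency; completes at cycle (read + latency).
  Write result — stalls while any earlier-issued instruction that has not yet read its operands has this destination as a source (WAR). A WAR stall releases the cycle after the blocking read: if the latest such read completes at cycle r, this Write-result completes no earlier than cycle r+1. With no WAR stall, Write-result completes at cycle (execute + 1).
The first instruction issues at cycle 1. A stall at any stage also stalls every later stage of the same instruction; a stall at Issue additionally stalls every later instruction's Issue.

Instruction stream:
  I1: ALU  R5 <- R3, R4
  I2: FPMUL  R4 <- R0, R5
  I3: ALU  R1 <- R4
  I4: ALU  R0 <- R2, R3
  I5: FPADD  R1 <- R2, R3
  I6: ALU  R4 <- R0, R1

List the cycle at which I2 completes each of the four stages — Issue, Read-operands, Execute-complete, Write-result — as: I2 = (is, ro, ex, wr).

I1 -> (1, 2, 3, 4)
I2 -> (2, 5, 10, 11)  // RAW R5: wait I1 write@4
I3 -> (5, 12, 13, 14)  // struct: ALU busy until I1 writes@4, RAW R4: wait I2 write@11
I4 -> (15, 16, 17, 18)  // struct: ALU busy until I3 writes@14
I5 -> (16, 17, 20, 21)
I6 -> (19, 22, 23, 24)  // struct: ALU busy until I4 writes@18, RAW R1: wait I5 write@21

I2 = (2, 5, 10, 11)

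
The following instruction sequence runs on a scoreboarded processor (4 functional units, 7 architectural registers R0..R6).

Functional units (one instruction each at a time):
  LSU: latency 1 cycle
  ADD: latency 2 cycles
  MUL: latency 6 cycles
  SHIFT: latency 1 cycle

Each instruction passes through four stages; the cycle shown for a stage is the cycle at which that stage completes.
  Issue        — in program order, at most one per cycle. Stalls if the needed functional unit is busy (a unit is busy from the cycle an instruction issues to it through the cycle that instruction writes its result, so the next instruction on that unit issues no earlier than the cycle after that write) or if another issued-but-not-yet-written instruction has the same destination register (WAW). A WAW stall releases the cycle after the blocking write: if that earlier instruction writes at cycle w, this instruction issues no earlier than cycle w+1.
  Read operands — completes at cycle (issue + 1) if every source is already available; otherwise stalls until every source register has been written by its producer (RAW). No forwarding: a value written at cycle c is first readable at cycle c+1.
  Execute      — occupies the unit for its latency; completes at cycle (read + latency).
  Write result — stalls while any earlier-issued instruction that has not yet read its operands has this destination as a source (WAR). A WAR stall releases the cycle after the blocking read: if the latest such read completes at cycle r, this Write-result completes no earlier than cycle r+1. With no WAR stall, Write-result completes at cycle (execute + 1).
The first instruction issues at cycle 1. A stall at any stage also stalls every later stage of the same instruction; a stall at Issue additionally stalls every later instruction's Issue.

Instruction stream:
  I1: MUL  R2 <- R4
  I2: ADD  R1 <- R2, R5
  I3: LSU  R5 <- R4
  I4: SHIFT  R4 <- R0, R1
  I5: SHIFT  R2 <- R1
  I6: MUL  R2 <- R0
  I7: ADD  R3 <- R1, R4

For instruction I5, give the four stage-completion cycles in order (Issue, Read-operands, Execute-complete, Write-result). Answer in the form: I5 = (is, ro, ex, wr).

I5 = (17, 18, 19, 20)

I1  is:1  ro:2  ex:8  wr:9
I2  is:2  ro:10  ex:12  wr:13  — RAW R2: wait I1 write@9
I3  is:3  ro:4  ex:5  wr:11  — WAR R5: wait I2 read@10
I4  is:4  ro:14  ex:15  wr:16  — RAW R1: wait I2 write@13
I5  is:17  ro:18  ex:19  wr:20  — struct: SHIFT busy until I4 writes@16
I6  is:21  ro:22  ex:28  wr:29  — WAW R2: wait I5 write@20
I7  is:22  ro:23  ex:25  wr:26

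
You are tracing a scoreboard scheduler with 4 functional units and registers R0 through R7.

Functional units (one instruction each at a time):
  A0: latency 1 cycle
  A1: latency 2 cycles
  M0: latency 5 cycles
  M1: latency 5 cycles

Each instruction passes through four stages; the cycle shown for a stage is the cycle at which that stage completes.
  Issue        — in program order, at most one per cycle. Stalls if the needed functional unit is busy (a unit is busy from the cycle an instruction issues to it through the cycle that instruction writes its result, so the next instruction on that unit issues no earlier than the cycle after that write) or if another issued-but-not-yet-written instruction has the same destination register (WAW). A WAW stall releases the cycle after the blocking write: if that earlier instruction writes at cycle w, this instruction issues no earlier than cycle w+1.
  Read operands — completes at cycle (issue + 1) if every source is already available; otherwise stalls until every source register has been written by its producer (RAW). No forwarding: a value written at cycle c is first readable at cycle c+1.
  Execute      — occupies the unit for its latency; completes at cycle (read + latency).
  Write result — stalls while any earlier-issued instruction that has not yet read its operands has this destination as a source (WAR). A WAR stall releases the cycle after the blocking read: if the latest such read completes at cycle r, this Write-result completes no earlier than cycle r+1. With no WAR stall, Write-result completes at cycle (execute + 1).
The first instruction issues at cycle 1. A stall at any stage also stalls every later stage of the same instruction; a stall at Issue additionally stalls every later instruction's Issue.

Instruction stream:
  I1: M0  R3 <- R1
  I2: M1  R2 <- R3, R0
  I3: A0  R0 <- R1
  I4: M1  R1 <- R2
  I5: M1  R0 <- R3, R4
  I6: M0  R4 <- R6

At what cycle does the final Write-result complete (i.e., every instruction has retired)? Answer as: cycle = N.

t=1  I1 dispatched to M0
t=2  I1 operands ready; I2 dispatched to M1
t=3  I3 dispatched to A0
t=4  I3 operands ready
t=5  I3 complete
t=7  I1 complete
t=8  R3←I1
t=9  I2 operands ready
t=10  R0←I3
t=14  I2 complete
t=15  R2←I2
t=16  I4 dispatched to M1
t=17  I4 operands ready
t=22  I4 complete
t=23  R1←I4
t=24  I5 dispatched to M1
t=25  I5 operands ready; I6 dispatched to M0
t=26  I6 operands ready
t=30  I5 complete
t=31  R0←I5; I6 complete
t=32  R4←I6

cycle = 32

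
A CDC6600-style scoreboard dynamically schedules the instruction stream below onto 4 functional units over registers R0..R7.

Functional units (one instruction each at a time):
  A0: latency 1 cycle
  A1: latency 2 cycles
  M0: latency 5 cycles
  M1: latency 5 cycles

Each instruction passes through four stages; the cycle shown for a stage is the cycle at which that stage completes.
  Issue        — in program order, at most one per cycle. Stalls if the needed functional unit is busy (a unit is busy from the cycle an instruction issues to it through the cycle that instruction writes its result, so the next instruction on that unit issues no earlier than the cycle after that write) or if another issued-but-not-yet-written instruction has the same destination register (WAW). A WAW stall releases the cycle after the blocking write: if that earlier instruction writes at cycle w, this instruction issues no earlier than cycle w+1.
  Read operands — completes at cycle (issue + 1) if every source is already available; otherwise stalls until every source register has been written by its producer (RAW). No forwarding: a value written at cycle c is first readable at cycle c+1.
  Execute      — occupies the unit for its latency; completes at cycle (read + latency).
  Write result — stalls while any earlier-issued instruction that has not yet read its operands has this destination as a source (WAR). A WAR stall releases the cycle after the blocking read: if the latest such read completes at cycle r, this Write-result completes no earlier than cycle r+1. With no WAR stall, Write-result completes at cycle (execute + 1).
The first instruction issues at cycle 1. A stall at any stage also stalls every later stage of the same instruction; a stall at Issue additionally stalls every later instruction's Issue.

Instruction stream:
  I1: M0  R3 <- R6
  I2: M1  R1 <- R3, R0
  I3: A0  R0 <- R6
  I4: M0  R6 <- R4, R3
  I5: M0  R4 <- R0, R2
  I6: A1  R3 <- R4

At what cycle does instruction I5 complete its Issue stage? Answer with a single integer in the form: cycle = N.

cycle = 17

1) issue 1, read 2, done 7, write 8
2) issue 2, read 9, done 14, write 15  <RAW R3: wait I1 write@8>
3) issue 3, read 4, done 5, write 10  <WAR R0: wait I2 read@9>
4) issue 9, read 10, done 15, write 16  <struct: M0 busy until I1 writes@8>
5) issue 17, read 18, done 23, write 24  <struct: M0 busy until I4 writes@16>
6) issue 18, read 25, done 27, write 28  <RAW R4: wait I5 write@24>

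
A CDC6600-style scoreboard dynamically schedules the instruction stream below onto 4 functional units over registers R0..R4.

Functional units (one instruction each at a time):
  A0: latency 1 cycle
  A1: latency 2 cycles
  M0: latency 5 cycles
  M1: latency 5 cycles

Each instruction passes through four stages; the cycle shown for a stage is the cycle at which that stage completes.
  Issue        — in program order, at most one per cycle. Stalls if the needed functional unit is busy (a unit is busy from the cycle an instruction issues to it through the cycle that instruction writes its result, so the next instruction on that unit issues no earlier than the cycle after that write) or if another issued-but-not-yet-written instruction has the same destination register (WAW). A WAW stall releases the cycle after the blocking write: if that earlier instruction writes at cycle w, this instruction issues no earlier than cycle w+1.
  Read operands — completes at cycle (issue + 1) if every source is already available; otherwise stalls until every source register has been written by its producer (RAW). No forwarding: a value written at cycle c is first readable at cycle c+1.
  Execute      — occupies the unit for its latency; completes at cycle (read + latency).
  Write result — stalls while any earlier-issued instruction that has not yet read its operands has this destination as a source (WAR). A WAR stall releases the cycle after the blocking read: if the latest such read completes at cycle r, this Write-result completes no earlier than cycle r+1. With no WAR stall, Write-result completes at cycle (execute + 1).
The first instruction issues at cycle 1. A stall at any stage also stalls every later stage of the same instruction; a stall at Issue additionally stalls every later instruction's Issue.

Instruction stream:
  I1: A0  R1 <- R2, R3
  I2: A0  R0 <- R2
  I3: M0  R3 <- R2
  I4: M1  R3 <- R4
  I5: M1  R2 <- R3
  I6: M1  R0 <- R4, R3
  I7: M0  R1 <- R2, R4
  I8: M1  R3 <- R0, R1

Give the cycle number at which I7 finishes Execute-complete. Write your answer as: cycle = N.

cycle = 37

I1 -> (1, 2, 3, 4)
I2 -> (5, 6, 7, 8)  // struct: A0 busy until I1 writes@4
I3 -> (6, 7, 12, 13)
I4 -> (14, 15, 20, 21)  // WAW R3: wait I3 write@13
I5 -> (22, 23, 28, 29)  // struct: M1 busy until I4 writes@21
I6 -> (30, 31, 36, 37)  // struct: M1 busy until I5 writes@29
I7 -> (31, 32, 37, 38)
I8 -> (38, 39, 44, 45)  // struct: M1 busy until I6 writes@37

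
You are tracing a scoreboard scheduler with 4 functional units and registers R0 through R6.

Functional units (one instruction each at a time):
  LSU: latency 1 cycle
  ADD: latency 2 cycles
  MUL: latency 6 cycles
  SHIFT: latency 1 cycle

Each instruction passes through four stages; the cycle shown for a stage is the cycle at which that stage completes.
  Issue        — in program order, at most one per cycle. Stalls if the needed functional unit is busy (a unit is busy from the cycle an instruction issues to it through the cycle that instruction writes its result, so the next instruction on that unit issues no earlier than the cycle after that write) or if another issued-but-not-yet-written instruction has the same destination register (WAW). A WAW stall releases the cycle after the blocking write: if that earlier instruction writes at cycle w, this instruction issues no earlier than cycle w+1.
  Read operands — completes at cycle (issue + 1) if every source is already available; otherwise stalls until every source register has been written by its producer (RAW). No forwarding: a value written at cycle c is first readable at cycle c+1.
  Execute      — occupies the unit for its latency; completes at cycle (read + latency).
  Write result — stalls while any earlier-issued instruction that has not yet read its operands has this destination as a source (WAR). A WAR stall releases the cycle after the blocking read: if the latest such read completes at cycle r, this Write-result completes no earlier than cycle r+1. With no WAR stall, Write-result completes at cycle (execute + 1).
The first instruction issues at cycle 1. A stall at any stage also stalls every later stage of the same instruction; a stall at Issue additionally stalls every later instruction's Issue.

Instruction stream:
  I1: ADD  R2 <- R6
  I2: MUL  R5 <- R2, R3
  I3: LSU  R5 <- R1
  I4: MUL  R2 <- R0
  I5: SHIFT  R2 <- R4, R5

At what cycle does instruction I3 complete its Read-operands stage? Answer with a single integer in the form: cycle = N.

cycle = 15

c1: I1→ADD
c2: I1 RO | I2→MUL
c4: I1 EX
c5: I1 WR R2
c6: I2 RO
c12: I2 EX
c13: I2 WR R5
c14: I3→LSU
c15: I3 RO | I4→MUL
c16: I3 EX | I4 RO
c17: I3 WR R5
c22: I4 EX
c23: I4 WR R2
c24: I5→SHIFT
c25: I5 RO
c26: I5 EX
c27: I5 WR R2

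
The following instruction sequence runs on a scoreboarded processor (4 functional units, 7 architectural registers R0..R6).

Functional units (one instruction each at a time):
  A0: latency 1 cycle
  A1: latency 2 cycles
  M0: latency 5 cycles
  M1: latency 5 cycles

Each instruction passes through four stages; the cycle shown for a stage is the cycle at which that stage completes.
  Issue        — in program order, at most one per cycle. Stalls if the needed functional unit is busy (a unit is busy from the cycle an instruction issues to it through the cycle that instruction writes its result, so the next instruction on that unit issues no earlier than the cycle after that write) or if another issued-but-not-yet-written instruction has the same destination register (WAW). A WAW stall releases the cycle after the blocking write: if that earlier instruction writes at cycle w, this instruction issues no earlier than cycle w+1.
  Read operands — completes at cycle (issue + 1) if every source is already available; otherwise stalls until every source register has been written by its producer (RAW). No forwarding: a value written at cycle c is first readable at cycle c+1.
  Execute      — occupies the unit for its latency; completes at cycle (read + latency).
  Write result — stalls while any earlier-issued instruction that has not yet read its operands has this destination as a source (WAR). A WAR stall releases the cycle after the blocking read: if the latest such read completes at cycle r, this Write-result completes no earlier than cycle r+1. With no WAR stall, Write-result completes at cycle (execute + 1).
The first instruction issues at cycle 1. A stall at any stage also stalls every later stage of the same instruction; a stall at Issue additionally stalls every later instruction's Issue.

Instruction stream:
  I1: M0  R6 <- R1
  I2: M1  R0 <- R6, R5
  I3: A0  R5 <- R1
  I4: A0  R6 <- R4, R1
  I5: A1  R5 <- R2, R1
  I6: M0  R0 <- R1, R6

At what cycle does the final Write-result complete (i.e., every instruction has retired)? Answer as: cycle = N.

t=1  issue I1 (M0)
t=2  I1 read-ops · issue I2 (M1)
t=3  issue I3 (A0)
t=4  I3 read-ops
t=5  I3 finished on A0
t=7  I1 finished on M0
t=8  I1→R6
t=9  I2 read-ops
t=10  I3→R5
t=11  issue I4 (A0)
t=12  I4 read-ops · issue I5 (A1)
t=13  I4 finished on A0 · I5 read-ops
t=14  I2 finished on M1 · I4→R6
t=15  I2→R0 · I5 finished on A1
t=16  I5→R5 · issue I6 (M0)
t=17  I6 read-ops
t=22  I6 finished on M0
t=23  I6→R0

cycle = 23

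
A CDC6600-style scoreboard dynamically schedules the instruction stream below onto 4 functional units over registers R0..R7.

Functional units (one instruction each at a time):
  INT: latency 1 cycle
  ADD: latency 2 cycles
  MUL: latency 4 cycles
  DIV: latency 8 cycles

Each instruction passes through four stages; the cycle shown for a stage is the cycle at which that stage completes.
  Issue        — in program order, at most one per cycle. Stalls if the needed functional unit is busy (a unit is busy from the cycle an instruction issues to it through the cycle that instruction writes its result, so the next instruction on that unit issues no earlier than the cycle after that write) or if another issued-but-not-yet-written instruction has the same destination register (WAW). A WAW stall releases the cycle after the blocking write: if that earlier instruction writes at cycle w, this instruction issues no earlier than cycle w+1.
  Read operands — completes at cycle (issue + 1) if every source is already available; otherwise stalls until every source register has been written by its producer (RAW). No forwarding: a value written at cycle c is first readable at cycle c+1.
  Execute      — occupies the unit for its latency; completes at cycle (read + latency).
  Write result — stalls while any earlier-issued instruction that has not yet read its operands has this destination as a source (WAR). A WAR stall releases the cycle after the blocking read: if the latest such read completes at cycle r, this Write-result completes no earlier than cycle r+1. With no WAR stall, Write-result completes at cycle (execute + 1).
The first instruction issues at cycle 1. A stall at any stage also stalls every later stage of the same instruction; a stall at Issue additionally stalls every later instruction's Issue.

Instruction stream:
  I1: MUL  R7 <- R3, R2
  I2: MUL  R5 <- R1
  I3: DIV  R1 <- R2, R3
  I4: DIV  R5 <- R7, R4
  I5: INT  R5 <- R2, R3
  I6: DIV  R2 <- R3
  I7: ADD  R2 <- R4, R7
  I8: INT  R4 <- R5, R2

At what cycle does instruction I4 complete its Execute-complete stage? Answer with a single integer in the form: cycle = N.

1) issue 1, read 2, done 6, write 7
2) issue 8, read 9, done 13, write 14  <struct: MUL busy until I1 writes@7>
3) issue 9, read 10, done 18, write 19
4) issue 20, read 21, done 29, write 30  <struct: DIV busy until I3 writes@19>
5) issue 31, read 32, done 33, write 34  <WAW R5: wait I4 write@30>
6) issue 32, read 33, done 41, write 42
7) issue 43, read 44, done 46, write 47  <WAW R2: wait I6 write@42>
8) issue 44, read 48, done 49, write 50  <RAW R2: wait I7 write@47>

cycle = 29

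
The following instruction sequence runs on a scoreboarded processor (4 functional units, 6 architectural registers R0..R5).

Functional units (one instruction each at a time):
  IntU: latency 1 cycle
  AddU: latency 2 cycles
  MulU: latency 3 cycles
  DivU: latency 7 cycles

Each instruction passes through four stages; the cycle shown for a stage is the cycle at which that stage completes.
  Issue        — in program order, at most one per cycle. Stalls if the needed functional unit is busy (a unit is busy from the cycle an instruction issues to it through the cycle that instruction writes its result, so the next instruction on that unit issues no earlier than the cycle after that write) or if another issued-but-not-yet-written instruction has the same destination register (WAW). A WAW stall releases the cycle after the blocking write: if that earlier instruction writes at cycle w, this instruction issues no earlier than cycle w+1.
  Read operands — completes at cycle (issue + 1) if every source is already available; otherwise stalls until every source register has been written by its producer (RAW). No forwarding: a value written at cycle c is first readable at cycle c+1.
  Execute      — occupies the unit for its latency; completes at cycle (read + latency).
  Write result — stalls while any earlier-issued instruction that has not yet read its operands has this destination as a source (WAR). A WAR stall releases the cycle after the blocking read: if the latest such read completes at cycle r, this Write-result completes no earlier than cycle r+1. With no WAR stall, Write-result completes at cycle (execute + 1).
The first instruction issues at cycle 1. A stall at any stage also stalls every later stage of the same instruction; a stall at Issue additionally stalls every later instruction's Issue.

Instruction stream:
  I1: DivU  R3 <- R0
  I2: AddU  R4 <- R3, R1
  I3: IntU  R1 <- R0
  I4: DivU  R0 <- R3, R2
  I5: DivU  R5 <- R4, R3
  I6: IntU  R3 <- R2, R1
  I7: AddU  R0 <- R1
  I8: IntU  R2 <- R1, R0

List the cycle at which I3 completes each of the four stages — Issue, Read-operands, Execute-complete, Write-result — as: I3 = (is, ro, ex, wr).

[I1] 1/2/9/10
[I2] 2/11/13/14  (RAW R3: wait I1 write@10)
[I3] 3/4/5/12  (WAR R1: wait I2 read@11)
[I4] 11/12/19/20  (struct: DivU busy until I1 writes@10)
[I5] 21/22/29/30  (struct: DivU busy until I4 writes@20)
[I6] 22/23/24/25
[I7] 23/24/26/27
[I8] 26/28/29/30  (struct: IntU busy until I6 writes@25; RAW R0: wait I7 write@27)

I3 = (3, 4, 5, 12)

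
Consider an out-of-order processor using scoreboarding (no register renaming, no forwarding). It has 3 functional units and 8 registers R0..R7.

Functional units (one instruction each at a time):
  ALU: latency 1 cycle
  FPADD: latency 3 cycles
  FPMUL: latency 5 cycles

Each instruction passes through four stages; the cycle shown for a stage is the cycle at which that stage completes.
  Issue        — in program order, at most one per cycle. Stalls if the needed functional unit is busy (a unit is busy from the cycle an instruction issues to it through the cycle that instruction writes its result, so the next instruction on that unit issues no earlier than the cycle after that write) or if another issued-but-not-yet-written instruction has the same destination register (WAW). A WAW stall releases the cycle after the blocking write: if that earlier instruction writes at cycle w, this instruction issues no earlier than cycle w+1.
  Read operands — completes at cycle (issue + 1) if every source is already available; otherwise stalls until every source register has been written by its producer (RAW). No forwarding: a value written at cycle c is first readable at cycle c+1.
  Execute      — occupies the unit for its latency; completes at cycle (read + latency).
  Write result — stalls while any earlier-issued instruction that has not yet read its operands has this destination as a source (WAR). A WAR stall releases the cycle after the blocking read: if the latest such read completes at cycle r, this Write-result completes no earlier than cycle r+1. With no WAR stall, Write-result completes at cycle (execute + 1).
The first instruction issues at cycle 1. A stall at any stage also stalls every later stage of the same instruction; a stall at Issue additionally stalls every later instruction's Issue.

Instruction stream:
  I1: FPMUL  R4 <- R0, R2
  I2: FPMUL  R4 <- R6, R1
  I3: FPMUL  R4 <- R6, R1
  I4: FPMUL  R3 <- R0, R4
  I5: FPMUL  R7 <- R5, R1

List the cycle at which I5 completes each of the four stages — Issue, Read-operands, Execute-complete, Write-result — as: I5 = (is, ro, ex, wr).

[I1] 1/2/7/8
[I2] 9/10/15/16  (struct: FPMUL busy until I1 writes@8)
[I3] 17/18/23/24  (struct: FPMUL busy until I2 writes@16)
[I4] 25/26/31/32  (struct: FPMUL busy until I3 writes@24)
[I5] 33/34/39/40  (struct: FPMUL busy until I4 writes@32)

I5 = (33, 34, 39, 40)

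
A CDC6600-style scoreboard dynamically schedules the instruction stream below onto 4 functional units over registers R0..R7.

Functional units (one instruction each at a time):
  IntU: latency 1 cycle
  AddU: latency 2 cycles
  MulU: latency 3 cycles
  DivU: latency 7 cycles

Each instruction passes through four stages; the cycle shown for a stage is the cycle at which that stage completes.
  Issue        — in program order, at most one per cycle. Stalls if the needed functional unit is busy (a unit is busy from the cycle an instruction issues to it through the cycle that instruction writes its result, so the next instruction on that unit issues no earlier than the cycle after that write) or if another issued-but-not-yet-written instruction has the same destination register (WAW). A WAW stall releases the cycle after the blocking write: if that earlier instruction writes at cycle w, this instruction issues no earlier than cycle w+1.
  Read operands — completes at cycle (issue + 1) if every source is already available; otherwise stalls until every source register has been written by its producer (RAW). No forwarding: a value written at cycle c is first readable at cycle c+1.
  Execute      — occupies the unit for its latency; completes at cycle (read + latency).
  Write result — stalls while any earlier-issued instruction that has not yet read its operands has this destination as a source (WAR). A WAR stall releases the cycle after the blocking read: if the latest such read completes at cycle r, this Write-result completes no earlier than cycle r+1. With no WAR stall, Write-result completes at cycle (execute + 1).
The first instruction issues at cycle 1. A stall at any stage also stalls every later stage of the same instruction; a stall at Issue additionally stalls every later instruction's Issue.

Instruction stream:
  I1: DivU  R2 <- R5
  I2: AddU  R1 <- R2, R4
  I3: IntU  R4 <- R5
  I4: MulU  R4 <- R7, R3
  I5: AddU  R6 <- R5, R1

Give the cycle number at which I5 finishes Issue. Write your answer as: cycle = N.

cycle = 15

cycle 1: I1 dispatched to DivU
cycle 2: I1 operands ready, I2 dispatched to AddU
cycle 3: I3 dispatched to IntU
cycle 4: I3 operands ready
cycle 5: I3 complete
cycle 9: I1 complete
cycle 10: R2←I1
cycle 11: I2 operands ready
cycle 12: R4←I3
cycle 13: I2 complete, I4 dispatched to MulU
cycle 14: R1←I2, I4 operands ready
cycle 15: I5 dispatched to AddU
cycle 16: I5 operands ready
cycle 17: I4 complete
cycle 18: R4←I4, I5 complete
cycle 19: R6←I5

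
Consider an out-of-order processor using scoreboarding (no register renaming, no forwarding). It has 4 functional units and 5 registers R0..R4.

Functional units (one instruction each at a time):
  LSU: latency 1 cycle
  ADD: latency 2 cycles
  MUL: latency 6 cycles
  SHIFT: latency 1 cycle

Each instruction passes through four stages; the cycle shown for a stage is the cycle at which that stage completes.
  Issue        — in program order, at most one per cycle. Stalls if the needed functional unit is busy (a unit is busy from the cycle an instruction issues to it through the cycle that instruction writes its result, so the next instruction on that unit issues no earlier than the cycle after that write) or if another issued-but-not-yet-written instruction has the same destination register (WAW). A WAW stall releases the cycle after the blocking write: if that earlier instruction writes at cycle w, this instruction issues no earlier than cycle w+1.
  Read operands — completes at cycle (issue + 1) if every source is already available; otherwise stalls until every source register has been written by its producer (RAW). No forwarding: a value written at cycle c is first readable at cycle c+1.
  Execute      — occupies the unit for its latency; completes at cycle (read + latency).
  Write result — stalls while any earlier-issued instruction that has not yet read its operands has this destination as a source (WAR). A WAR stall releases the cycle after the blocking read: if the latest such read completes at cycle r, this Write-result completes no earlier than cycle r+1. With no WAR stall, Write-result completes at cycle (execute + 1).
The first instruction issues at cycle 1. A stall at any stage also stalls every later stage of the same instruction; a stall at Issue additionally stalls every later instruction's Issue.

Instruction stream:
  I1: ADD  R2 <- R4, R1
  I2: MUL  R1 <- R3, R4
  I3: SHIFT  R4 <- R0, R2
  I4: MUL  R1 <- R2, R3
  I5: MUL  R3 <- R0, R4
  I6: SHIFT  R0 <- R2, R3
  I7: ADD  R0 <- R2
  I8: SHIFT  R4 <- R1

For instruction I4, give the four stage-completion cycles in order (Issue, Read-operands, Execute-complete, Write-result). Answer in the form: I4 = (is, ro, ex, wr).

I4 = (11, 12, 18, 19)

cycle 1: I1 dispatched to ADD
cycle 2: I1 operands ready · I2 dispatched to MUL
cycle 3: I2 operands ready · I3 dispatched to SHIFT
cycle 4: I1 complete
cycle 5: R2←I1
cycle 6: I3 operands ready
cycle 7: I3 complete
cycle 8: R4←I3
cycle 9: I2 complete
cycle 10: R1←I2
cycle 11: I4 dispatched to MUL
cycle 12: I4 operands ready
cycle 18: I4 complete
cycle 19: R1←I4
cycle 20: I5 dispatched to MUL
cycle 21: I5 operands ready · I6 dispatched to SHIFT
cycle 27: I5 complete
cycle 28: R3←I5
cycle 29: I6 operands ready
cycle 30: I6 complete
cycle 31: R0←I6
cycle 32: I7 dispatched to ADD
cycle 33: I7 operands ready · I8 dispatched to SHIFT
cycle 34: I8 operands ready
cycle 35: I7 complete · I8 complete
cycle 36: R0←I7 · R4←I8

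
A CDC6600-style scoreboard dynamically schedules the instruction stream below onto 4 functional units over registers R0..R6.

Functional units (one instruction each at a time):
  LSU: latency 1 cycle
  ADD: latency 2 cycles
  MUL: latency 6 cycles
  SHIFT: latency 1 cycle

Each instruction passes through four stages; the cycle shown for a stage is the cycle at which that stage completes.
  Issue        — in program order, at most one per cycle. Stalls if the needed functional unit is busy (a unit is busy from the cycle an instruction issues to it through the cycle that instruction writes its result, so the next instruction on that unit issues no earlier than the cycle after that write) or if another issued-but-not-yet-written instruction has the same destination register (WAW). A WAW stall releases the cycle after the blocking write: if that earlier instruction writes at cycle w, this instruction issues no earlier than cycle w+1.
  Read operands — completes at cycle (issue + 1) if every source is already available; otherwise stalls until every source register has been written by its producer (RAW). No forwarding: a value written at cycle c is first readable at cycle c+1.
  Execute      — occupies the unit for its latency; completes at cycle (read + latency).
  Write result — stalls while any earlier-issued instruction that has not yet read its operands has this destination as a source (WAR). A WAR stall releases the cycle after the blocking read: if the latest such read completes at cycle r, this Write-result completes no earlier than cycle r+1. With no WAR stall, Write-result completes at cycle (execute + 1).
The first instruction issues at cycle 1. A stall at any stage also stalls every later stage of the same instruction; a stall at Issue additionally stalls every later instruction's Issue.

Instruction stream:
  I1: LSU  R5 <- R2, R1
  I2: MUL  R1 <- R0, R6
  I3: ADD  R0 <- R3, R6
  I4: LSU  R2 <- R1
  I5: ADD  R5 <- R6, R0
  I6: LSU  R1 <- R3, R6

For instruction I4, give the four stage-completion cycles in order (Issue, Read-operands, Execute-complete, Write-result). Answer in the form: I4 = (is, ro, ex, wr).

cycle 1: I1 issues→LSU
cycle 2: I1 reads | I2 issues→MUL
cycle 3: I1 exec-done | I2 reads | I3 issues→ADD
cycle 4: I1 writes R5 | I3 reads
cycle 5: I4 issues→LSU
cycle 6: I3 exec-done
cycle 7: I3 writes R0
cycle 8: I5 issues→ADD
cycle 9: I2 exec-done | I5 reads
cycle 10: I2 writes R1
cycle 11: I4 reads | I5 exec-done
cycle 12: I4 exec-done | I5 writes R5
cycle 13: I4 writes R2
cycle 14: I6 issues→LSU
cycle 15: I6 reads
cycle 16: I6 exec-done
cycle 17: I6 writes R1

I4 = (5, 11, 12, 13)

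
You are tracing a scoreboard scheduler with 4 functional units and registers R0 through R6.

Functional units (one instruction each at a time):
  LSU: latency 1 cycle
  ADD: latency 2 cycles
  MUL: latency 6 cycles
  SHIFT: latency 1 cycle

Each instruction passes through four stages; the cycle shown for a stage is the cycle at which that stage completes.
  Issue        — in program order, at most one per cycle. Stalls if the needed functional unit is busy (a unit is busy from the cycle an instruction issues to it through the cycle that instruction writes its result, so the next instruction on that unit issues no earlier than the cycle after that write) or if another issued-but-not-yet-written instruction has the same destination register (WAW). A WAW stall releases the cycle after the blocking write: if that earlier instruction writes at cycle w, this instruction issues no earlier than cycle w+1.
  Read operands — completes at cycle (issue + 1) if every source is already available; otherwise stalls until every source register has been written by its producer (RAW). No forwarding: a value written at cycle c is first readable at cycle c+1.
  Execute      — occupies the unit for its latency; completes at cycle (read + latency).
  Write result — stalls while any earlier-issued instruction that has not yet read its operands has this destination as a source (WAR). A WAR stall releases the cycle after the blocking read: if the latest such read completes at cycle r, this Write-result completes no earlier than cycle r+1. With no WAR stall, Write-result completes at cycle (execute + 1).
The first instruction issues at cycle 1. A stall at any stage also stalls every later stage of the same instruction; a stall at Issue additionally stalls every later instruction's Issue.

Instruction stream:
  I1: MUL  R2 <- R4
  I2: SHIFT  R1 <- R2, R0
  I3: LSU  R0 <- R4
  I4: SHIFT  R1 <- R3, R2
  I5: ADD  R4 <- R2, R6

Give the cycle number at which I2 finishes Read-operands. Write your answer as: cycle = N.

cycle = 10

c1: issue I1 (MUL)
c2: I1 read-ops; issue I2 (SHIFT)
c3: issue I3 (LSU)
c4: I3 read-ops
c5: I3 finished on LSU
c8: I1 finished on MUL
c9: I1→R2
c10: I2 read-ops
c11: I2 finished on SHIFT; I3→R0
c12: I2→R1
c13: issue I4 (SHIFT)
c14: I4 read-ops; issue I5 (ADD)
c15: I4 finished on SHIFT; I5 read-ops
c16: I4→R1
c17: I5 finished on ADD
c18: I5→R4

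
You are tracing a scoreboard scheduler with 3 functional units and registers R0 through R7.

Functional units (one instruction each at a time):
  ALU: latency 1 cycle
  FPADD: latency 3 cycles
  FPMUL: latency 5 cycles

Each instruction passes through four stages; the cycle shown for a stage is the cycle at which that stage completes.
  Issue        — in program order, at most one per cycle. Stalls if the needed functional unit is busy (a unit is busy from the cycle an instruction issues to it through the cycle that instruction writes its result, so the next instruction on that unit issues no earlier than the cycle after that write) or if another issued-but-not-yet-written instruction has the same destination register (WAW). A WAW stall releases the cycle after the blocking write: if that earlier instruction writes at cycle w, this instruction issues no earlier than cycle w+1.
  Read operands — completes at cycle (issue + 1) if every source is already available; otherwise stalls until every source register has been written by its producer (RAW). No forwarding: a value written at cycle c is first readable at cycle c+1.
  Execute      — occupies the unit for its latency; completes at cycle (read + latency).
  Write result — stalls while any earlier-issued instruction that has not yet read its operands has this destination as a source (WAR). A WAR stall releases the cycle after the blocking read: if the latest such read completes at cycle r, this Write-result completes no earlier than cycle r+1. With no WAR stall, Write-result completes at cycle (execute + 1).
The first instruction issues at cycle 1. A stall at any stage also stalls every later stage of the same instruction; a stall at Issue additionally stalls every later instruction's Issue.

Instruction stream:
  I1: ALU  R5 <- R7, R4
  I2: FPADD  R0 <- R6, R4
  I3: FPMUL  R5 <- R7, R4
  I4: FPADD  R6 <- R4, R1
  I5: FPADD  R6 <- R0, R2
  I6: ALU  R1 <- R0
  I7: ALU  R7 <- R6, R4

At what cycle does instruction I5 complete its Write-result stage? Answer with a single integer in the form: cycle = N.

cycle = 19

t=1  I1 issues→ALU
t=2  I1 reads; I2 issues→FPADD
t=3  I1 exec-done; I2 reads
t=4  I1 writes R5
t=5  I3 issues→FPMUL
t=6  I2 exec-done; I3 reads
t=7  I2 writes R0
t=8  I4 issues→FPADD
t=9  I4 reads
t=11  I3 exec-done
t=12  I3 writes R5; I4 exec-done
t=13  I4 writes R6
t=14  I5 issues→FPADD
t=15  I5 reads; I6 issues→ALU
t=16  I6 reads
t=17  I6 exec-done
t=18  I5 exec-done; I6 writes R1
t=19  I5 writes R6; I7 issues→ALU
t=20  I7 reads
t=21  I7 exec-done
t=22  I7 writes R7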